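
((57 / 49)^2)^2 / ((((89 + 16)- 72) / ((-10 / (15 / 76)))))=-178279128 / 63412811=-2.81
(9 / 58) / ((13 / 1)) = 9 / 754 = 0.01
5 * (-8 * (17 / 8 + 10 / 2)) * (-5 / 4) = 1425 / 4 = 356.25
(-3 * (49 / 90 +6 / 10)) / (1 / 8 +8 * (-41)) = 412 / 39345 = 0.01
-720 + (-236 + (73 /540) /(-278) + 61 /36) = -954.31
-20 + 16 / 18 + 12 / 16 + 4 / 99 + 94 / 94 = -6859 / 396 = -17.32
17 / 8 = 2.12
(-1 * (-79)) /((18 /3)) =79 /6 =13.17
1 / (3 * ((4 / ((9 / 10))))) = 3 / 40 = 0.08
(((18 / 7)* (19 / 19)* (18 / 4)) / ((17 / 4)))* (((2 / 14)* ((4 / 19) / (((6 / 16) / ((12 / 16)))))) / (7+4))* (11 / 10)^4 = 215622 / 9891875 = 0.02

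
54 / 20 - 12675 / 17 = -126291 / 170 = -742.89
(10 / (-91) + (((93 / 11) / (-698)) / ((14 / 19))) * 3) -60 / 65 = -1512377 / 1397396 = -1.08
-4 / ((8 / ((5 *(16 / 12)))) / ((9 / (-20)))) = 3 / 2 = 1.50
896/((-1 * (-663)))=896/663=1.35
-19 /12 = -1.58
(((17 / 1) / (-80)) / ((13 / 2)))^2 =289 / 270400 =0.00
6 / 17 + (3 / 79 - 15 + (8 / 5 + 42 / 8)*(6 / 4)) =-232827 / 53720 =-4.33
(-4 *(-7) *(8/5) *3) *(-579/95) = -819.13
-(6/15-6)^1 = 28/5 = 5.60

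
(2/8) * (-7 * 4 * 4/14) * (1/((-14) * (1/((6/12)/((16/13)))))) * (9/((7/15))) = 1755/1568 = 1.12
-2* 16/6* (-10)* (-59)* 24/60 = -3776/3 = -1258.67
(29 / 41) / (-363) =-29 / 14883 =-0.00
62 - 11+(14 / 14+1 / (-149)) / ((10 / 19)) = 39401 / 745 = 52.89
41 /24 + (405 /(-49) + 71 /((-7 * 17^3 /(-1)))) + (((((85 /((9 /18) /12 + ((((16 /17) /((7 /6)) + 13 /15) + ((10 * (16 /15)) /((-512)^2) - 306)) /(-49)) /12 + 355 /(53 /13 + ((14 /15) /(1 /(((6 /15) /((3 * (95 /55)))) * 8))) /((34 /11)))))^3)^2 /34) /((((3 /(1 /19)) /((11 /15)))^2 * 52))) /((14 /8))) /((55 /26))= -6.55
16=16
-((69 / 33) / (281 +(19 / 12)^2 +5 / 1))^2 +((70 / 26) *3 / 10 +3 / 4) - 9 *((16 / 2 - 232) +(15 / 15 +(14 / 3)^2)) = 1812.56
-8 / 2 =-4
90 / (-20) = -9 / 2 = -4.50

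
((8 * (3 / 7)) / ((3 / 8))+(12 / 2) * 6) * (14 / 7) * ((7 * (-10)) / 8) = -790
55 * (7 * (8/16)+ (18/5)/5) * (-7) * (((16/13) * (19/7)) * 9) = -3175128/65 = -48848.12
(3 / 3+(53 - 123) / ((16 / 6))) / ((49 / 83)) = -8383 / 196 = -42.77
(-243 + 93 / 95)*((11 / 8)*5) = -31614 / 19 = -1663.89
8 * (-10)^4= 80000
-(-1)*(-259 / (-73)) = 259 / 73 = 3.55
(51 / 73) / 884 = 3 / 3796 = 0.00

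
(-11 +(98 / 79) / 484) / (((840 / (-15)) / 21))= 630747 / 152944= 4.12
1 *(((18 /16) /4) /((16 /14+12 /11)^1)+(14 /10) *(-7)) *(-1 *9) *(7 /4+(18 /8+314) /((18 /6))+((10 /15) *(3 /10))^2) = 12843782133 /1376000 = 9334.14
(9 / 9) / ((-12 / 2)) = -1 / 6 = -0.17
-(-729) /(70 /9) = 6561 /70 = 93.73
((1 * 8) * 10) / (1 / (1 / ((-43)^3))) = -80 / 79507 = -0.00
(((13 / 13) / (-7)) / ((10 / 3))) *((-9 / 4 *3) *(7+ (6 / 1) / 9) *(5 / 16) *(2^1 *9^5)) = 36669429 / 448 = 81851.40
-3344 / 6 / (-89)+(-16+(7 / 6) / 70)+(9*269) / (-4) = -1641973 / 2670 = -614.97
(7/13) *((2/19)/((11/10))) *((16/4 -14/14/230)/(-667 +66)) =-12866/37557091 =-0.00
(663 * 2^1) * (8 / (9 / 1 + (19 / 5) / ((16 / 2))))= 424320 / 379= 1119.58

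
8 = 8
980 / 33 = 29.70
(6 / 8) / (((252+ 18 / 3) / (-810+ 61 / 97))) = -78509 / 33368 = -2.35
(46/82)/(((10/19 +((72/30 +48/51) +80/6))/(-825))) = -91933875/3416858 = -26.91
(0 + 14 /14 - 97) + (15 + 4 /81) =-6557 /81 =-80.95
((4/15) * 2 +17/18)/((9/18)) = 133/45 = 2.96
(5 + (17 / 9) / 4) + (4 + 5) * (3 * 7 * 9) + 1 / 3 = 1706.81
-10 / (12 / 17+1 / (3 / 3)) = -170 / 29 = -5.86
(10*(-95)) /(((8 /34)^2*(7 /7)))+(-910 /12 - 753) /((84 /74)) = -9016327 /504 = -17889.54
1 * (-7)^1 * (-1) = 7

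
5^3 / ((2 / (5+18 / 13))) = 10375 / 26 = 399.04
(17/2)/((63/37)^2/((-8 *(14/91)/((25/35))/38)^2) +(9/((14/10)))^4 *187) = 1788111136/67482054603225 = 0.00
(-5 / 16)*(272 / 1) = -85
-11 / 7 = -1.57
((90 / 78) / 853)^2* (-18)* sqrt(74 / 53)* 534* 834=-1803691800* sqrt(3922) / 6517193813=-17.33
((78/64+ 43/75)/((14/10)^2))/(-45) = -4301/211680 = -0.02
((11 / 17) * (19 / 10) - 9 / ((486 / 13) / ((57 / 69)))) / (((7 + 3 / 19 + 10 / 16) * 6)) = 590596 / 26761995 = 0.02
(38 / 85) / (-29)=-38 / 2465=-0.02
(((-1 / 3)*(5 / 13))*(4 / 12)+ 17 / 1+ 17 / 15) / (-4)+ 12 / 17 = -151831 / 39780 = -3.82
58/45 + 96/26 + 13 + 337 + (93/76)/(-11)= 173552699/489060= 354.87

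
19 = 19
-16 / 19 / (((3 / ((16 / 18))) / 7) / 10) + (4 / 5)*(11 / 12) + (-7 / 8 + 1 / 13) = -4676471 / 266760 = -17.53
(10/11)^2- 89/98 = -969/11858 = -0.08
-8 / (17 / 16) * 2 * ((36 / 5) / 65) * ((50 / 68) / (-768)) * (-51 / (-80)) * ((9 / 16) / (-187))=-0.00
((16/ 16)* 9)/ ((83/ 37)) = 333/ 83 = 4.01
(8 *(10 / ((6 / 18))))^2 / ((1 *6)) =9600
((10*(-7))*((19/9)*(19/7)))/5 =-722/9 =-80.22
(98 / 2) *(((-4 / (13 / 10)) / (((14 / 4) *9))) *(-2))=1120 / 117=9.57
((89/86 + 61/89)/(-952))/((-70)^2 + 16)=-1881/5117280704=-0.00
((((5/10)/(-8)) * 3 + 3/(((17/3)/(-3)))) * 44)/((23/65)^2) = -975975/1564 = -624.02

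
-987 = -987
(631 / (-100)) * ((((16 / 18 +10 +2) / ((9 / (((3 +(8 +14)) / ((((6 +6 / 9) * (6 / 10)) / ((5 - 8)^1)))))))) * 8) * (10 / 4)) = 91495 / 27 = 3388.70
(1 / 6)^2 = 1 / 36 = 0.03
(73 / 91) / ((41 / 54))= 3942 / 3731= 1.06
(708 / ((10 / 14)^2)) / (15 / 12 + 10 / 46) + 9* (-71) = 345013 / 1125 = 306.68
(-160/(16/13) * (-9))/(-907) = -1170/907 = -1.29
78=78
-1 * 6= -6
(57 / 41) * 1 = 57 / 41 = 1.39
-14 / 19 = -0.74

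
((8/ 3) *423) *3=3384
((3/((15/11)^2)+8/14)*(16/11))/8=2294/5775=0.40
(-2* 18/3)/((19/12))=-144/19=-7.58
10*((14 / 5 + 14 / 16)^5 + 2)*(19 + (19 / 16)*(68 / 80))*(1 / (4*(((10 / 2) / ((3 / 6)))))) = 440822766101321 / 131072000000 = 3363.21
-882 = -882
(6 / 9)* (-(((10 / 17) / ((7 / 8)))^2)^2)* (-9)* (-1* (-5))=6.13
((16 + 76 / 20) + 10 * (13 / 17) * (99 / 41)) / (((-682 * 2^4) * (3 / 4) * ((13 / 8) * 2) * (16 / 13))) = -4041 / 3457120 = -0.00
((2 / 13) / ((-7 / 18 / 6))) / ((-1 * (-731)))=-216 / 66521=-0.00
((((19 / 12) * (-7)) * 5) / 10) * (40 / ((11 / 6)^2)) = -7980 / 121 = -65.95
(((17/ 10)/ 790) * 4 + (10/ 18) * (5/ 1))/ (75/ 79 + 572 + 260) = 49528/ 14805675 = 0.00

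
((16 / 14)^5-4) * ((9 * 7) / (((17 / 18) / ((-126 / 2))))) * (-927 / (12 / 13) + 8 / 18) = -50433881310 / 5831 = -8649267.93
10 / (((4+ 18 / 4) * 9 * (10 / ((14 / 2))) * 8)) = 7 / 612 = 0.01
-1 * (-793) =793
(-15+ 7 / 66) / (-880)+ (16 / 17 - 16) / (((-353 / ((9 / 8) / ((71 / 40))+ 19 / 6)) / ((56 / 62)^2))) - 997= -996.85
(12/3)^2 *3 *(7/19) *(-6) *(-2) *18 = 72576/19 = 3819.79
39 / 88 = 0.44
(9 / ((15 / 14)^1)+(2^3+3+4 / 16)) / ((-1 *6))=-131 / 40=-3.28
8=8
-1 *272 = -272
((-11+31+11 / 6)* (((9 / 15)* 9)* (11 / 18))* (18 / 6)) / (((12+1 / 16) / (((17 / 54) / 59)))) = 48994 / 512415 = 0.10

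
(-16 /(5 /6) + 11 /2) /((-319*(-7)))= -137 /22330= -0.01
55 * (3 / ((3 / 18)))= 990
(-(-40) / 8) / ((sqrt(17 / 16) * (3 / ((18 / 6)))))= 20 * sqrt(17) / 17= 4.85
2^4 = 16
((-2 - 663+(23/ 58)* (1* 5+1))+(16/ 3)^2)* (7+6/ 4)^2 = -11958820/ 261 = -45819.23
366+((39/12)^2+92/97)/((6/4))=289971/776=373.67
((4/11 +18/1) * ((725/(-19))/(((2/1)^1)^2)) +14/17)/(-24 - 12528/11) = 412991/2754544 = 0.15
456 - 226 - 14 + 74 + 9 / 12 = 1163 / 4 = 290.75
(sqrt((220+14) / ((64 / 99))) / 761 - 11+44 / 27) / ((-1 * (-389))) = -253 / 10503+9 * sqrt(286) / 2368232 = -0.02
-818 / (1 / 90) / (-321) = 24540 / 107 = 229.35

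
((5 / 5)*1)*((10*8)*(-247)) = -19760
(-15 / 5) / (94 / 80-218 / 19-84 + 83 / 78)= 88920 / 2763473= 0.03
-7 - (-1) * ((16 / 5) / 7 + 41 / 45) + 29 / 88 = -146977 / 27720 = -5.30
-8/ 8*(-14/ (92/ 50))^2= -30625/ 529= -57.89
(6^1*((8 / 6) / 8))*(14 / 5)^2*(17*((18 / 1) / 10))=29988 / 125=239.90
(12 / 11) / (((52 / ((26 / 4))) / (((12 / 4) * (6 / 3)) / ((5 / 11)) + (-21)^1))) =-117 / 110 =-1.06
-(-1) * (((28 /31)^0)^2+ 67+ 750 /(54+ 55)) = 8162 /109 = 74.88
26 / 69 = 0.38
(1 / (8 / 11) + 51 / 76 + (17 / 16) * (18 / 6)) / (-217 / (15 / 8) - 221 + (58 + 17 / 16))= -23865 / 1266179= -0.02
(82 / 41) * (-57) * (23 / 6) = -437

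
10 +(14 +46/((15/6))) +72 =572/5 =114.40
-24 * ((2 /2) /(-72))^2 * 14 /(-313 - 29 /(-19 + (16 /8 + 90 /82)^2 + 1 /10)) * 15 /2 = 5474665 /3489959304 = 0.00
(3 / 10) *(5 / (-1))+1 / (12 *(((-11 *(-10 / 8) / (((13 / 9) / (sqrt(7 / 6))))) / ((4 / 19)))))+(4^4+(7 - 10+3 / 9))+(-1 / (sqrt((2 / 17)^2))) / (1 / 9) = 52 *sqrt(42) / 197505+526 / 3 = 175.34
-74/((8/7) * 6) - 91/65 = -1463/120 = -12.19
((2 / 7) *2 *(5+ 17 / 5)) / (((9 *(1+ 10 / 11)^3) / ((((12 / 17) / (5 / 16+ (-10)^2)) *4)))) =2725888 / 1263431925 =0.00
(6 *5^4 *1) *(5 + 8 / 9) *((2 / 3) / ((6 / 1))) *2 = 132500 / 27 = 4907.41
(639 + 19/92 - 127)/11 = 46.56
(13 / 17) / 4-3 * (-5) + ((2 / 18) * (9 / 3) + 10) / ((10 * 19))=295459 / 19380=15.25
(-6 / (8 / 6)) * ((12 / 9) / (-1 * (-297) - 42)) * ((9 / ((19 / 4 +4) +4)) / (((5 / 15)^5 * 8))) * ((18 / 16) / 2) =-6561 / 23120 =-0.28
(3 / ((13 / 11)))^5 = 105.40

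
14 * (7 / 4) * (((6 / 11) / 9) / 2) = 49 / 66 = 0.74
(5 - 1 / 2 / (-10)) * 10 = 101 / 2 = 50.50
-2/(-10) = 1/5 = 0.20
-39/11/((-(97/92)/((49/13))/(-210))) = -2840040/1067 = -2661.71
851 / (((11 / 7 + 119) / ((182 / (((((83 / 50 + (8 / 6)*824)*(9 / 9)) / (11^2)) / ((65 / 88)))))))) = 29069415375 / 278602712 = 104.34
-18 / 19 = -0.95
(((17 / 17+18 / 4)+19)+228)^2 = 255025 / 4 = 63756.25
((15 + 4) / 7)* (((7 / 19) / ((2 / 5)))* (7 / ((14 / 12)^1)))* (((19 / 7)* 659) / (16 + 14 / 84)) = 1126890 / 679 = 1659.63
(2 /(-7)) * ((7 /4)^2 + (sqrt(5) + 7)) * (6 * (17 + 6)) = -1587 /4 - 276 * sqrt(5) /7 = -484.91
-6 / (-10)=3 / 5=0.60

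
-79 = -79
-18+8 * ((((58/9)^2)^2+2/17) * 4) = 6154586062/111537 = 55179.77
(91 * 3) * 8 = 2184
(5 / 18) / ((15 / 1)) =1 / 54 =0.02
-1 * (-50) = 50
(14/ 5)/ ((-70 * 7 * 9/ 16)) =-16/ 1575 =-0.01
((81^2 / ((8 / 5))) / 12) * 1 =10935 / 32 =341.72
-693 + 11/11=-692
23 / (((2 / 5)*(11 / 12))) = 690 / 11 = 62.73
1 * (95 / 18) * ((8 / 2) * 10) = 211.11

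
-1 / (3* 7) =-1 / 21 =-0.05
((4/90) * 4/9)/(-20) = -2/2025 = -0.00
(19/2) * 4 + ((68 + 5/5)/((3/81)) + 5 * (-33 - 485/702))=1216247/702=1732.55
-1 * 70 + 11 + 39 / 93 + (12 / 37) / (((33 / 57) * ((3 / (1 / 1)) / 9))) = -717908 / 12617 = -56.90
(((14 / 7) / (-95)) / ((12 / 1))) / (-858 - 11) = 1 / 495330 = 0.00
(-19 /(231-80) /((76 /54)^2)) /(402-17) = -729 /4418260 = -0.00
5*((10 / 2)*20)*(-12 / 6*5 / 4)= -1250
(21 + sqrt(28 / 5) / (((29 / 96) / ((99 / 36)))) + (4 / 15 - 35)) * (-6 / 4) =103 / 5 - 792 * sqrt(35) / 145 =-11.71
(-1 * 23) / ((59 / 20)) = -460 / 59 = -7.80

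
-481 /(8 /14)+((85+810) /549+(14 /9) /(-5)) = -3075977 /3660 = -840.43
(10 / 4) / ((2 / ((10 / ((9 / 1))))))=25 / 18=1.39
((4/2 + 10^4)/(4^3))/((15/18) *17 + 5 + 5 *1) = 15003/2320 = 6.47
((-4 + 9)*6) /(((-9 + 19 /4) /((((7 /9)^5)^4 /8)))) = -398961331488060005 /68893437601322596539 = -0.01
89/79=1.13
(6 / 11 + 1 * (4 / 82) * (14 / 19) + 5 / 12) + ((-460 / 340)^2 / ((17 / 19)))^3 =116579860886087641 / 12194154164433516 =9.56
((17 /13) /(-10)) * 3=-51 /130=-0.39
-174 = -174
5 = 5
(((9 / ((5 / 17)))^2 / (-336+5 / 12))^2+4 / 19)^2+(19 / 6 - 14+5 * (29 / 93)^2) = 34376683643290262449779870463 / 641489641247592640975781250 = 53.59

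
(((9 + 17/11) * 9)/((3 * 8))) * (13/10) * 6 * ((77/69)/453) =2639/34730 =0.08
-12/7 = -1.71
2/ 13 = 0.15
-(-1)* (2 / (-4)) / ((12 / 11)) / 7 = -11 / 168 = -0.07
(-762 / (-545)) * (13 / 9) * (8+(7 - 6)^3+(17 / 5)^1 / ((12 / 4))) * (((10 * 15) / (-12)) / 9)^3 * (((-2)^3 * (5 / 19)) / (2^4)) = 5159375 / 715149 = 7.21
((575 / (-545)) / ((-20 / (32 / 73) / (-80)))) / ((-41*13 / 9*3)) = 44160 / 4241081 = 0.01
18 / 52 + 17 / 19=613 / 494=1.24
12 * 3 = 36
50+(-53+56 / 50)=-47 / 25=-1.88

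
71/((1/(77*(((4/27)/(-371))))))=-3124/1431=-2.18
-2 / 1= -2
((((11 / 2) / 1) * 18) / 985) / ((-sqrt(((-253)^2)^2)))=-9 / 5731715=-0.00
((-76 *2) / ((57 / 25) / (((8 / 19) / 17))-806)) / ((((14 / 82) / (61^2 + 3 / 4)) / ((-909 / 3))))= -1405553127600 / 999523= -1406223.90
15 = 15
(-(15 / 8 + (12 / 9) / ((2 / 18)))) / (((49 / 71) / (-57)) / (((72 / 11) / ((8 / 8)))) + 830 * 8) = -4042953 / 1934789221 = -0.00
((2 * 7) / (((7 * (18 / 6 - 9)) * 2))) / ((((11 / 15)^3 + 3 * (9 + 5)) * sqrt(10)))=-225 * sqrt(10) / 572324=-0.00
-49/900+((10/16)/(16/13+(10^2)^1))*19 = 148907/2368800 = 0.06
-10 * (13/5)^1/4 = -13/2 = -6.50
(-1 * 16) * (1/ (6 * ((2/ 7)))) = -28/ 3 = -9.33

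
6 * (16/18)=16/3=5.33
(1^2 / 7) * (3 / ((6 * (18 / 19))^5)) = 2476099 / 34284321792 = 0.00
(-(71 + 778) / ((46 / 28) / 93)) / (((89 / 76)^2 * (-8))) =4380.75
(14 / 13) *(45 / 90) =7 / 13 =0.54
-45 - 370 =-415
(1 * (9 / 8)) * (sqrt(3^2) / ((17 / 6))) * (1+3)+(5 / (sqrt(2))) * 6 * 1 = 81 / 17+15 * sqrt(2) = 25.98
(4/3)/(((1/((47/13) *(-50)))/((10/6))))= -401.71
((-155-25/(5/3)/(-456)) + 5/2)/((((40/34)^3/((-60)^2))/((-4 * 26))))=2664295335/76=35056517.57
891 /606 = 297 /202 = 1.47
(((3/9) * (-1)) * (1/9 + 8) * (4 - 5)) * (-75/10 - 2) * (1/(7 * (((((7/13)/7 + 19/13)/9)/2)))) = -18031/420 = -42.93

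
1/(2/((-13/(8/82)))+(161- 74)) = 533/46363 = 0.01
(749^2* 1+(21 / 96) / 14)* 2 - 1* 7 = 1121995.03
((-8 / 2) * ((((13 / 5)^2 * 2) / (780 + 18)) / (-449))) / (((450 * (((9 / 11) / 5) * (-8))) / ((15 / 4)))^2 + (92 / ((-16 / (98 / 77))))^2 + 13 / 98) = 2290288 / 375274086885675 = 0.00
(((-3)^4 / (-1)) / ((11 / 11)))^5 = -3486784401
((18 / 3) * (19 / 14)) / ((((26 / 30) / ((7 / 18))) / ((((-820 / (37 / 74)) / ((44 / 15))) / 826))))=-2.47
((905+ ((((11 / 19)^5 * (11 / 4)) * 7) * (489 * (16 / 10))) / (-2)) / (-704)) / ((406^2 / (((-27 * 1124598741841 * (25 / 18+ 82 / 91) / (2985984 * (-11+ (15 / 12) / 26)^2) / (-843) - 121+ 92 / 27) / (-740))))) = 128689980364102164602233 / 236150557840238462418377318400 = 0.00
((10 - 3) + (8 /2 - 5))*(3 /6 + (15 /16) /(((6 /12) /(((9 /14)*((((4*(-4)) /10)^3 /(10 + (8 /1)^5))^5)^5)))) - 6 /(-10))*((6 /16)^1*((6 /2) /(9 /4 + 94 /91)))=90717695790735619092125389921214158781215587841668600886236651926659988682230089951837753840253582530804971132679445980322848764906131491751391492579562557139 /40110869304743058724641965795630635935750407914601686483536019185391899387747422019627082487550610221180580604202715530592904258355702040717005729675292968750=2.26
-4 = -4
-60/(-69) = 20/23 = 0.87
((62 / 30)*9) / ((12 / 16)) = 124 / 5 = 24.80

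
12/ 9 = 4/ 3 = 1.33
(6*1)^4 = 1296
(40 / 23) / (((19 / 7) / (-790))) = -221200 / 437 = -506.18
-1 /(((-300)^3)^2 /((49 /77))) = -7 /8019000000000000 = -0.00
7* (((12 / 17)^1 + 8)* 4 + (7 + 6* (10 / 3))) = 7357 / 17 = 432.76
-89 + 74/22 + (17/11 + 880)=795.91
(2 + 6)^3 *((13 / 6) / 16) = 208 / 3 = 69.33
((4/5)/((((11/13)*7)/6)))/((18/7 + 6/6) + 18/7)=312/2365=0.13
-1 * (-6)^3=216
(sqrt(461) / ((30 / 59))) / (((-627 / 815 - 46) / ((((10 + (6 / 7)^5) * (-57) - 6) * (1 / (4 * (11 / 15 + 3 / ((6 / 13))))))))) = 121703904360 * sqrt(461) / 139017234923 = 18.80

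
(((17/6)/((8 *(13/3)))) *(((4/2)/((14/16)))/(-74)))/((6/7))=-17/5772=-0.00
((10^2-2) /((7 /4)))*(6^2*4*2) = 16128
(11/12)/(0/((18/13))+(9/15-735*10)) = -55/440964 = -0.00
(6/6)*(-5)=-5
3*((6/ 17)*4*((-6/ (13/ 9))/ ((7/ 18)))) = -69984/ 1547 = -45.24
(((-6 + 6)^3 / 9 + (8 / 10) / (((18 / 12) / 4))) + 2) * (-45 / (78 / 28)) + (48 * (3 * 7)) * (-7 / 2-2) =-72940 / 13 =-5610.77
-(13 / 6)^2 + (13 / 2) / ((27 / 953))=24271 / 108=224.73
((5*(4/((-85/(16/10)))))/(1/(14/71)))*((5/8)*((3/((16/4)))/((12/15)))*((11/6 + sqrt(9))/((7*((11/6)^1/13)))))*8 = -22620/13277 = -1.70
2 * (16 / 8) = 4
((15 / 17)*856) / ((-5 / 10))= -25680 / 17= -1510.59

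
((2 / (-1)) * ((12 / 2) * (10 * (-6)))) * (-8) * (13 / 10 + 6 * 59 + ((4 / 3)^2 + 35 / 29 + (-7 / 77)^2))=-7241759552 / 3509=-2063767.33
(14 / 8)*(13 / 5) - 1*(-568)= 11451 / 20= 572.55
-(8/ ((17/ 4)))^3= -32768/ 4913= -6.67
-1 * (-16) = 16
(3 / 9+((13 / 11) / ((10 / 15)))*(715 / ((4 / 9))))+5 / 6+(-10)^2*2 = 73273 / 24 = 3053.04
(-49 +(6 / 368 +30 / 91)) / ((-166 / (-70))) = -4073315 / 198536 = -20.52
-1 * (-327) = 327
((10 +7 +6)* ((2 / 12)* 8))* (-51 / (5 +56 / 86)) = -67252 / 243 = -276.76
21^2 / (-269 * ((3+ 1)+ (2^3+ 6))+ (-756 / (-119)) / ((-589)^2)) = -288985193 / 3172939454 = -0.09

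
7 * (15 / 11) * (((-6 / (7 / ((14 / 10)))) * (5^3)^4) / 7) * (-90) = 35955255681.82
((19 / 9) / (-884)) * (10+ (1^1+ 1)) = -19 / 663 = -0.03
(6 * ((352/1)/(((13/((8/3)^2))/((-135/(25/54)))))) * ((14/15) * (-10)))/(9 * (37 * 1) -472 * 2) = -204374016/39715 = -5146.02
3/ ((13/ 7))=21/ 13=1.62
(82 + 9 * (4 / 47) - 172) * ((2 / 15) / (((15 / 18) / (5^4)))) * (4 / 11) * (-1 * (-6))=-10065600 / 517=-19469.25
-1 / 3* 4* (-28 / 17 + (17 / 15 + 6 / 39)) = 4772 / 9945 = 0.48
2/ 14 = 1/ 7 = 0.14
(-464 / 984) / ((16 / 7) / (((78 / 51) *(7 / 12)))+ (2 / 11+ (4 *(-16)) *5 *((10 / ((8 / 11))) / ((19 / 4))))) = 3860857 / 7561911219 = 0.00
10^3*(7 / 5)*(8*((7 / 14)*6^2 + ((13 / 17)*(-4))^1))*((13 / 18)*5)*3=92456000 / 51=1812862.75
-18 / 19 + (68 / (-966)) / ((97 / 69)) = -12868 / 12901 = -1.00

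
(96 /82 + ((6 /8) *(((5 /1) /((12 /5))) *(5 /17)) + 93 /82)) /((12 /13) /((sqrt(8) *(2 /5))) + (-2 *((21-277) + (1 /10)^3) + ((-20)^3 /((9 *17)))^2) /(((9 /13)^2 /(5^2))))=18656138057987455662381615 /1142625297018831551121473769956-31784903514372045375 *sqrt(2) /571312648509415775560736884978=0.00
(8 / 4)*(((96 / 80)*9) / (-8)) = -27 / 10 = -2.70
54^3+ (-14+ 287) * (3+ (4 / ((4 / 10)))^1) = 161013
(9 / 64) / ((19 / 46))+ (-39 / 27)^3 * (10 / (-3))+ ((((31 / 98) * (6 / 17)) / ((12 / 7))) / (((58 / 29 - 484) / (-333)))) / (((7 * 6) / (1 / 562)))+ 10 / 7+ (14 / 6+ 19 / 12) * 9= 1765170114746971 / 37505134782864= 47.06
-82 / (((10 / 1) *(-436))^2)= -41 / 9504800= -0.00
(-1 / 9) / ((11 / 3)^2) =-1 / 121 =-0.01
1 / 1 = 1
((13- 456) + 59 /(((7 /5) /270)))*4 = 306196 /7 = 43742.29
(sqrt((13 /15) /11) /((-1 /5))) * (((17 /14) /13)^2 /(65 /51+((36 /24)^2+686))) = -4913 * sqrt(2145) /12813133333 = -0.00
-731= -731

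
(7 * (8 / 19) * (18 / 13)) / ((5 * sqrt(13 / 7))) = 1008 * sqrt(91) / 16055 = 0.60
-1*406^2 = -164836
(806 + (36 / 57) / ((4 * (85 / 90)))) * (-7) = -1822744 / 323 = -5643.17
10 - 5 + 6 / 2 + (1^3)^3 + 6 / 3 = 11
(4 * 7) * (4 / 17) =112 / 17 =6.59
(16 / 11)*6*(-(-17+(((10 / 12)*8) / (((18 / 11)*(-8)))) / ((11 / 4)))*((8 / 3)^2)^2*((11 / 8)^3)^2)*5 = 186819160 / 729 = 256267.71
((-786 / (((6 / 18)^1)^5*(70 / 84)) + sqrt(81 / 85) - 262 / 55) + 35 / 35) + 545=-228655.39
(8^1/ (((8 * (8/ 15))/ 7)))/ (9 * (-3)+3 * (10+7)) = 35/ 64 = 0.55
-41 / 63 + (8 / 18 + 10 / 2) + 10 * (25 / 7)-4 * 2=2048 / 63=32.51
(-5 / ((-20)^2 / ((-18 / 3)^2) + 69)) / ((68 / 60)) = -675 / 12257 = -0.06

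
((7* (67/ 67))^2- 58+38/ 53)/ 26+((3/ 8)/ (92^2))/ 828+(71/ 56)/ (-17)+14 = 20849625912967/ 1532289787392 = 13.61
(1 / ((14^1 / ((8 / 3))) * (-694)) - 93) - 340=-3155273 / 7287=-433.00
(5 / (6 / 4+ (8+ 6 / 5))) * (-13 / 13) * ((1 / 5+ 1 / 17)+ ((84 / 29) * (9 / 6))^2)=-8.94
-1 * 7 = -7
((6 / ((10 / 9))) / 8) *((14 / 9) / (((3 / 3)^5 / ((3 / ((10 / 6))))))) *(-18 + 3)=-567 / 20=-28.35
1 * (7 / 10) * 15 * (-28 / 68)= -147 / 34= -4.32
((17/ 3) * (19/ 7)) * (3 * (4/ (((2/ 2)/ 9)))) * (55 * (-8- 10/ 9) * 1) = -5826920/ 7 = -832417.14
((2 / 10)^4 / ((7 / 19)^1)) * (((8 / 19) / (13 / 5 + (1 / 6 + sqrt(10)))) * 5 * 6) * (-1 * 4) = 95616 / 369425 - 6912 * sqrt(10) / 73885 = -0.04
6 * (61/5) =366/5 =73.20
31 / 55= 0.56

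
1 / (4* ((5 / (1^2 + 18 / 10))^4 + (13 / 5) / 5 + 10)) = 240100 / 19869033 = 0.01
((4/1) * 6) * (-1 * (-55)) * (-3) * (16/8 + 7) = -35640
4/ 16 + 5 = 5.25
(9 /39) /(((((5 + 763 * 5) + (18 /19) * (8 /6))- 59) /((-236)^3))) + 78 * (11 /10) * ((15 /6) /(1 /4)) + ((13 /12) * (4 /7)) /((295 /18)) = 99396485112 /1918961135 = 51.80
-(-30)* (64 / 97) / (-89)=-1920 / 8633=-0.22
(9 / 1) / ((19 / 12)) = 108 / 19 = 5.68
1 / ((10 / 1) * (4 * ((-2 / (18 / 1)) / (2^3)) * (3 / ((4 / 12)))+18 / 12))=1 / 10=0.10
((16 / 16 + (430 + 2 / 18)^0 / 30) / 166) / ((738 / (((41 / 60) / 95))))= 0.00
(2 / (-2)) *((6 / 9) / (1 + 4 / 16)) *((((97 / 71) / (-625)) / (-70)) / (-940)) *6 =194 / 1824921875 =0.00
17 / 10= 1.70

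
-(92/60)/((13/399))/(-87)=3059/5655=0.54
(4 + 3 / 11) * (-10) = -470 / 11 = -42.73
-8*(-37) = 296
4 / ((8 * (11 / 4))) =2 / 11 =0.18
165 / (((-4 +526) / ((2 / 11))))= 5 / 87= 0.06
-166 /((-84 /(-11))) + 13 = -367 /42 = -8.74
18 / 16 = 9 / 8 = 1.12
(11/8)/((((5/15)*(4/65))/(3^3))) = 57915/32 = 1809.84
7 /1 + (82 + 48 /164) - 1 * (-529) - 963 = -14133 /41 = -344.71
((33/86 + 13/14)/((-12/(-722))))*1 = 142595/1806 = 78.96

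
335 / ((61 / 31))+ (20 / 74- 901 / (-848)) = 6196049 / 36112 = 171.58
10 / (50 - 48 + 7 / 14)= 4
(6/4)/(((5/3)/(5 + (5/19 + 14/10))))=5697/950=6.00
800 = 800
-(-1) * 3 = 3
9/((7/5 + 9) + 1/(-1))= 45/47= 0.96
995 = 995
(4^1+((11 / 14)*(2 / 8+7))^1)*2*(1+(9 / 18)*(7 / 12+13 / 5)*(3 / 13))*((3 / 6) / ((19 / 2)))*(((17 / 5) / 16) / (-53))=-6563241 / 1172953600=-0.01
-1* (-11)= 11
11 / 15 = 0.73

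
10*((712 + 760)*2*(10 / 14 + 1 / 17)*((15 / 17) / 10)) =4062720 / 2023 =2008.26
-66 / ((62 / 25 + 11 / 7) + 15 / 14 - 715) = 700 / 7529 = 0.09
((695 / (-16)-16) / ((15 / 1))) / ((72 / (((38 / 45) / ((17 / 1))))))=-6023 / 2203200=-0.00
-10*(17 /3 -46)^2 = -146410 /9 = -16267.78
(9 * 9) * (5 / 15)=27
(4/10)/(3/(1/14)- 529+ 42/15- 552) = -2/5181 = -0.00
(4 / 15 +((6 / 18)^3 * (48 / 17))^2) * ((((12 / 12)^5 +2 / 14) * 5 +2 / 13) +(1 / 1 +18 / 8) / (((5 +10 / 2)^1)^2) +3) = 2631713909 / 1065109500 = 2.47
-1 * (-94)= 94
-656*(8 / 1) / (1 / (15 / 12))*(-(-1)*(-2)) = 13120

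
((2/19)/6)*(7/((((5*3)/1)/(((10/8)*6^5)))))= 1512/19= 79.58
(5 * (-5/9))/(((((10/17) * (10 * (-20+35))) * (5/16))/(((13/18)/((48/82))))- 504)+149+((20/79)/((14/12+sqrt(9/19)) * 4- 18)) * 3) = 18241365444444935/2184876870241348386- 17168918715 * sqrt(19)/242764096693483154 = 0.01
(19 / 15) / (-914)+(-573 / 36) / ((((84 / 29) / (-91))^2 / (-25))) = 1550751747403 / 3948480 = 392746.51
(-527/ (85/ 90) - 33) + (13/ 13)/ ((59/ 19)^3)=-121372130/ 205379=-590.97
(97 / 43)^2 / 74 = 9409 / 136826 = 0.07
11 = 11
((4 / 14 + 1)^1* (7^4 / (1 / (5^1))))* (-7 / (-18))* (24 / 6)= 24010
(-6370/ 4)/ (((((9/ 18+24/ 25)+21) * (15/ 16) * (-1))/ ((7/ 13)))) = 137200/ 3369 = 40.72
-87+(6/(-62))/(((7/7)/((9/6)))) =-5403/62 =-87.15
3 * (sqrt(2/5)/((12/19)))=19 * sqrt(10)/20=3.00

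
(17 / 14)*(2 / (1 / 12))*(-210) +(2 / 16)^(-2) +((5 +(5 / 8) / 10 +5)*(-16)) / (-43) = -6052.26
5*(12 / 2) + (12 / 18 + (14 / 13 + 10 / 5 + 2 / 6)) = 443 / 13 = 34.08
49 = 49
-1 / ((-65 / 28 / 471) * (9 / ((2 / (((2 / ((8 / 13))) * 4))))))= 8792 / 2535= 3.47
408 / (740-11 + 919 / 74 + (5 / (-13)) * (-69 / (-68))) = 13344864 / 24237565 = 0.55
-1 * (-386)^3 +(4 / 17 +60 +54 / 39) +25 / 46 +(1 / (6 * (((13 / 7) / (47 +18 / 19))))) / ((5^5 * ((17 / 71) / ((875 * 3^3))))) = 138859989696329 / 2414425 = 57512654.03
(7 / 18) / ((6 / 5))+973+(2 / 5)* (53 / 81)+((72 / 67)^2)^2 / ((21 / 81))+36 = 231879661907503 / 228513712140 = 1014.73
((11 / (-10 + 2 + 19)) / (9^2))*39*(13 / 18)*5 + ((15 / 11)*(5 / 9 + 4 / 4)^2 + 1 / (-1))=21589 / 5346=4.04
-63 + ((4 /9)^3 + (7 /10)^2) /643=-2953063979 /46874700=-63.00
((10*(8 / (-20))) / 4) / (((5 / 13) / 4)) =-52 / 5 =-10.40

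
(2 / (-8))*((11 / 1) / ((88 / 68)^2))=-289 / 176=-1.64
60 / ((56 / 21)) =45 / 2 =22.50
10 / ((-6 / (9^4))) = -10935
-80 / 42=-40 / 21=-1.90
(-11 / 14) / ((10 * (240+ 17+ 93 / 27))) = -99 / 328160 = -0.00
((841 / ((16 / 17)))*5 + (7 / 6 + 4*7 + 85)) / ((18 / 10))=1099675 / 432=2545.54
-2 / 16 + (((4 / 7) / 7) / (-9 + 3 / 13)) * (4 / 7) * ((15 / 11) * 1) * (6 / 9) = -223381 / 1720488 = -0.13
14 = 14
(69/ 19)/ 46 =0.08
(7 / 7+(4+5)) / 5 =2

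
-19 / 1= -19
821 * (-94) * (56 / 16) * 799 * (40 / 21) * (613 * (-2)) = 1511952877520 / 3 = 503984292506.67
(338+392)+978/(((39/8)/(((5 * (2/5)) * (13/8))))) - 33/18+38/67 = 555055/402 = 1380.73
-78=-78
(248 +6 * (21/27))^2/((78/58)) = 16662356/351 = 47471.10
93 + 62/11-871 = -8496/11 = -772.36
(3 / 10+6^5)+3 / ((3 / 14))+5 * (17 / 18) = 350776 / 45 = 7795.02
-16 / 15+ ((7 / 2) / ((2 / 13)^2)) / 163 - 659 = -12893159 / 19560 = -659.16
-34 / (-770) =17 / 385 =0.04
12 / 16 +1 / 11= 37 / 44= 0.84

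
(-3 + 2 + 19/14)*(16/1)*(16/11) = 640/77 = 8.31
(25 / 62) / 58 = 0.01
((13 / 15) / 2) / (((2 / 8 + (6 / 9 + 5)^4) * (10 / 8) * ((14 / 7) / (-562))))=-0.09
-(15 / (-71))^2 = -225 / 5041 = -0.04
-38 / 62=-19 / 31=-0.61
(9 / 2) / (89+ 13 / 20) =90 / 1793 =0.05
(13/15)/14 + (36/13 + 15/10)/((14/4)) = 3499/2730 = 1.28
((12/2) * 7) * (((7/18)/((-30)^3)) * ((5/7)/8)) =-7/129600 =-0.00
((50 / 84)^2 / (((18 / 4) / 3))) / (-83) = -625 / 219618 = -0.00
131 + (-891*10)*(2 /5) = -3433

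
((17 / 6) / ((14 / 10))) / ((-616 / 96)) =-170 / 539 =-0.32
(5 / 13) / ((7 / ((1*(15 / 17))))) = 75 / 1547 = 0.05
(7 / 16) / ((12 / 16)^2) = 7 / 9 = 0.78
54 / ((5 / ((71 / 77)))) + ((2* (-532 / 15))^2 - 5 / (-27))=262041391 / 51975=5041.68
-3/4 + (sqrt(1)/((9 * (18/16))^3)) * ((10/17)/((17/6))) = -153545489/204781932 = -0.75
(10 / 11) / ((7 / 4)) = 0.52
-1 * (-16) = 16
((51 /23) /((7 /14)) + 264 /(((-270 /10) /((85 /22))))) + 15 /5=-30.34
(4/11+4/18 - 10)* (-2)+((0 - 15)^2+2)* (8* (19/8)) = 428851/99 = 4331.83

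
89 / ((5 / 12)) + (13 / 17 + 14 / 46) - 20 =194.67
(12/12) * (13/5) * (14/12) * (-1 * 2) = -91/15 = -6.07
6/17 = 0.35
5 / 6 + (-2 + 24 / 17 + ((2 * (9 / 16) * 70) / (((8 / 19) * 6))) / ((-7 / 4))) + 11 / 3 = -3781 / 272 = -13.90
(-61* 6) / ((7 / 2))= -732 / 7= -104.57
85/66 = 1.29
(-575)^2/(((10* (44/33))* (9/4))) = 66125/6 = 11020.83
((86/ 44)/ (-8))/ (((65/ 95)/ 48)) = -2451/ 143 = -17.14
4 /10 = 2 /5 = 0.40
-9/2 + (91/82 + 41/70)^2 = -6694047/4118450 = -1.63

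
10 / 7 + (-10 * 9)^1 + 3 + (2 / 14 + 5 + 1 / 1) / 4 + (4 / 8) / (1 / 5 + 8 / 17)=-132931 / 1596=-83.29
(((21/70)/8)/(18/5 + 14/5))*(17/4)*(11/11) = 51/2048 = 0.02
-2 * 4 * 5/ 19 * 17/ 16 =-2.24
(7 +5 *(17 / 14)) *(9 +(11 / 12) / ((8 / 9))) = 58743 / 448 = 131.12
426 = 426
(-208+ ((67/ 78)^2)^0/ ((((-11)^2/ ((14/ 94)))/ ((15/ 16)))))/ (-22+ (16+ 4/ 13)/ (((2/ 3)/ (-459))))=246041003/ 13307398016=0.02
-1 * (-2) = 2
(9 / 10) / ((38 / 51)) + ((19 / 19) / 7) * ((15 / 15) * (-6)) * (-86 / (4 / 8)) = 395373 / 2660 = 148.64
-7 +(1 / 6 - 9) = -95 / 6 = -15.83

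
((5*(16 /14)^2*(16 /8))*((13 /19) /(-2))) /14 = -2080 /6517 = -0.32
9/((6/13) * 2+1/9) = 1053/121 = 8.70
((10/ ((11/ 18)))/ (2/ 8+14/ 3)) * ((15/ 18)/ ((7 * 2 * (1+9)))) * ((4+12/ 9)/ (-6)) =-0.02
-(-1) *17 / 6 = 17 / 6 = 2.83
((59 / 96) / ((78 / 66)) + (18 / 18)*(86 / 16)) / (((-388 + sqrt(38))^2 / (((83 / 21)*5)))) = 436165 / (3744*(388 - sqrt(38))^2) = 0.00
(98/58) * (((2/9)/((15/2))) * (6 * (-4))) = -1568/1305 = -1.20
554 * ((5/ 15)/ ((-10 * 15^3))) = -277/ 50625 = -0.01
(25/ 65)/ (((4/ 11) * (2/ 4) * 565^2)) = 0.00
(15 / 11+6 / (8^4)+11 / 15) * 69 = 16309369 / 112640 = 144.79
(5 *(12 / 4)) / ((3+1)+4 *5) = 5 / 8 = 0.62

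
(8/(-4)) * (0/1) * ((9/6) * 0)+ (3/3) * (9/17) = 9/17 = 0.53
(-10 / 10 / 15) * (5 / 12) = -1 / 36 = -0.03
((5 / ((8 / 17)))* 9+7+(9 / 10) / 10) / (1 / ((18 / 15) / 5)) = 61629 / 2500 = 24.65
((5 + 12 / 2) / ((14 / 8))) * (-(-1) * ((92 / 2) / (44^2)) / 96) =23 / 14784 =0.00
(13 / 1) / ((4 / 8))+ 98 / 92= 1245 / 46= 27.07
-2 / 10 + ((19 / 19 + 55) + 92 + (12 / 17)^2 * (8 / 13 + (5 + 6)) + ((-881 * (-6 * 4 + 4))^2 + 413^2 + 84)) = 5835282355748 / 18785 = 310635206.59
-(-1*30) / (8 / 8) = 30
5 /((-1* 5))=-1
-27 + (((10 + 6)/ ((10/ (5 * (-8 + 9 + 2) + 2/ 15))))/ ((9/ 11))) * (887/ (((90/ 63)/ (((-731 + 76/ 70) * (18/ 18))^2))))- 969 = 5782051097386904/ 590625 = 9789716143.72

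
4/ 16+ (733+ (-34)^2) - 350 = 6157/ 4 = 1539.25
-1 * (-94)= 94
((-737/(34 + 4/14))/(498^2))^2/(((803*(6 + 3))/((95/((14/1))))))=6567407/931033301725716480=0.00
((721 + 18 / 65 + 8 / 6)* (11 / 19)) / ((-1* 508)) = -1549999 / 1882140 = -0.82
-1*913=-913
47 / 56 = 0.84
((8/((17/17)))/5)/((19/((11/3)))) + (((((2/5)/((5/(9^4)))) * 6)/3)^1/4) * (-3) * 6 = -6731146/1425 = -4723.61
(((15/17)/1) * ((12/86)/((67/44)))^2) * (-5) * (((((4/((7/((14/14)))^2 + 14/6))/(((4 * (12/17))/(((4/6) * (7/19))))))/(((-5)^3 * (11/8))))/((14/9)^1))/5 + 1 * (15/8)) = -32588236872/469166600525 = -0.07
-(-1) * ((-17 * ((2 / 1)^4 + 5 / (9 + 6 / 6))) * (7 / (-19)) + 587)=26233 / 38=690.34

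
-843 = -843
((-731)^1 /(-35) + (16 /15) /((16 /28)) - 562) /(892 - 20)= -56621 /91560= -0.62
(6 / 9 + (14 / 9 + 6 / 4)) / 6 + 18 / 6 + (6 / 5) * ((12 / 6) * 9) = 13619 / 540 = 25.22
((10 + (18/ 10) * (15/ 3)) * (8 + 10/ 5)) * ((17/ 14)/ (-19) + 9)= 1697.86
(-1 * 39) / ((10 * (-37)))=39 / 370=0.11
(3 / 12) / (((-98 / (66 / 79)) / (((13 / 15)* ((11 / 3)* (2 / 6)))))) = -1573 / 696780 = -0.00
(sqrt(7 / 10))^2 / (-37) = -7 / 370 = -0.02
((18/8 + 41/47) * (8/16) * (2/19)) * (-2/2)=-587/3572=-0.16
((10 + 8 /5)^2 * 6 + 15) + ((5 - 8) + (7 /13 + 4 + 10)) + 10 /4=543659 /650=836.40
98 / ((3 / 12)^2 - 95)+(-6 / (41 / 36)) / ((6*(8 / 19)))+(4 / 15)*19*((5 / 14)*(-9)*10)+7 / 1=-2828797 / 17794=-158.97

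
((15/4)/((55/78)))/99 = 0.05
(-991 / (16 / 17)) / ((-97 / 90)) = 758115 / 776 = 976.95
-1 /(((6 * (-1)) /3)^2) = -1 /4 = -0.25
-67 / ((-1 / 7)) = 469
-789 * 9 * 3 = -21303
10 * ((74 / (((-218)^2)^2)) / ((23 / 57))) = 10545 / 12986550812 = 0.00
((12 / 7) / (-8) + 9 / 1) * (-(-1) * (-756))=-6642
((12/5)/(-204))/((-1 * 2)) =1/170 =0.01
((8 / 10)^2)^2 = 256 / 625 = 0.41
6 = 6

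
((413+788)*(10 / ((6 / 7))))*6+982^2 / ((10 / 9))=4759808 / 5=951961.60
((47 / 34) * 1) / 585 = 47 / 19890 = 0.00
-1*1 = -1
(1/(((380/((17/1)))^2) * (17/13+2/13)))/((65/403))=116467/13718000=0.01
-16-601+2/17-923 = -26178/17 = -1539.88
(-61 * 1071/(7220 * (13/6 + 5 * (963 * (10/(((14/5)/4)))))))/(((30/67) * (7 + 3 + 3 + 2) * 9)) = -3404471/1564442776500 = -0.00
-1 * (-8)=8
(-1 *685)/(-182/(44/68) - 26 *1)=1507/676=2.23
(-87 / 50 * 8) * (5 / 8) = -87 / 10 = -8.70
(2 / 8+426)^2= 2907025 / 16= 181689.06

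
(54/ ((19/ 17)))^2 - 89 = 810595/ 361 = 2245.42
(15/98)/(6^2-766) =-3/14308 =-0.00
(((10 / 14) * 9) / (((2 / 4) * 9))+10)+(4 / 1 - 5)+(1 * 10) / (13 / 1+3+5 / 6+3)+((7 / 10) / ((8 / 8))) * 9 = 20507 / 1190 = 17.23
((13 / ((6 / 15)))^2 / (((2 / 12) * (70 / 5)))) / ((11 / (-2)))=-12675 / 154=-82.31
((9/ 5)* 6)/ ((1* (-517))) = -54/ 2585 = -0.02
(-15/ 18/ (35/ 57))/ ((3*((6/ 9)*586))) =-19/ 16408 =-0.00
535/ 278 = 1.92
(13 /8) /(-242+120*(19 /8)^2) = 13 /3479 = 0.00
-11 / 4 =-2.75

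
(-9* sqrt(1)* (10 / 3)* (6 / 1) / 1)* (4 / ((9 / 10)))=-800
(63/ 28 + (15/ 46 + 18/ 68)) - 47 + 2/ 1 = -42.16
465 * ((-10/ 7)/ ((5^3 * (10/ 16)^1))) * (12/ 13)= -17856/ 2275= -7.85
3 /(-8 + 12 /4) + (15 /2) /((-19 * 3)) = -139 /190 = -0.73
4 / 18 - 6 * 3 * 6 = -970 / 9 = -107.78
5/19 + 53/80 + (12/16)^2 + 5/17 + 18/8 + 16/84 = 1145717/271320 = 4.22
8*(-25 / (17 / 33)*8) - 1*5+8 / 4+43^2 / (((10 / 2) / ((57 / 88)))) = -21462759 / 7480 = -2869.35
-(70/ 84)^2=-25/ 36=-0.69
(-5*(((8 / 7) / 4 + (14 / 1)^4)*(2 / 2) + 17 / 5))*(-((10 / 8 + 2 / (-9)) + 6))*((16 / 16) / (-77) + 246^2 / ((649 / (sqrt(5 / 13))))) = -30927847 / 1764 + 51989710807*sqrt(65) / 5369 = 78051837.44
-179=-179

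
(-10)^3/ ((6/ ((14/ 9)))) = -7000/ 27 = -259.26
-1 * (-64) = 64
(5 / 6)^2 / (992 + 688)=5 / 12096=0.00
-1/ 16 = -0.06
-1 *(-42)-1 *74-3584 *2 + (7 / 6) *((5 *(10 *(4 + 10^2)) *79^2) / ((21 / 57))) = 308283800 / 3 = 102761266.67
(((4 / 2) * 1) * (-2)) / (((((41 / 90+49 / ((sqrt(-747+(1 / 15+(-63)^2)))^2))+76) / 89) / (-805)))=3747.58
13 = 13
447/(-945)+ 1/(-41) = -6424/12915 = -0.50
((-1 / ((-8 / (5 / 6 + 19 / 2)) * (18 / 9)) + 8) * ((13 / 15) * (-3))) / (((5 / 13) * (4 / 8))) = -14027 / 120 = -116.89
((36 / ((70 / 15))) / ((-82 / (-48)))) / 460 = 324 / 33005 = 0.01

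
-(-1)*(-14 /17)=-14 /17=-0.82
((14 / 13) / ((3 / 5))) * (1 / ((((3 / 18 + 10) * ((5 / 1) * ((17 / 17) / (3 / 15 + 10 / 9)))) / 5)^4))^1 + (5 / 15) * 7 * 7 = 89303196548489 / 5467376464875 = 16.33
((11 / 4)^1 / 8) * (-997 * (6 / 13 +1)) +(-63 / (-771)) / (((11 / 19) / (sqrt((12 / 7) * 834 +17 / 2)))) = -208373 / 416 +57 * sqrt(281890) / 5654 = -495.54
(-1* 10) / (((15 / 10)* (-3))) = 20 / 9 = 2.22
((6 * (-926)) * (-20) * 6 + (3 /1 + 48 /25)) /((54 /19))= 105564779 /450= 234588.40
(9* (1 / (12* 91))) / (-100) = -3 / 36400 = -0.00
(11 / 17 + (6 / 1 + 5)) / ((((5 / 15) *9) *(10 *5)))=33 / 425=0.08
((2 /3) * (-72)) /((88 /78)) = -468 /11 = -42.55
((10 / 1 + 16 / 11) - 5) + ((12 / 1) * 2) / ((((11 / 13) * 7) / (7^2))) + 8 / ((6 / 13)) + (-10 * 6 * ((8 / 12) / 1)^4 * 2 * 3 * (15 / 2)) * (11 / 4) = -3733 / 3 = -1244.33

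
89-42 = 47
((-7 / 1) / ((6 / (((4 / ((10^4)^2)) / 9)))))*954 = -0.00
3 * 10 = 30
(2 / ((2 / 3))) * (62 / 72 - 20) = -689 / 12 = -57.42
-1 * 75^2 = -5625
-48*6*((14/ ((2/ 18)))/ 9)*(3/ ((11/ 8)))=-96768/ 11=-8797.09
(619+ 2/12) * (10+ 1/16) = 598115/96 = 6230.36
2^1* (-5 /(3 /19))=-190 /3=-63.33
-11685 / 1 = -11685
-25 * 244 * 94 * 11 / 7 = -6307400 / 7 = -901057.14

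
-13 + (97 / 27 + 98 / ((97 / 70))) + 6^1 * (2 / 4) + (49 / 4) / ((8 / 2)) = 2823355 / 41904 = 67.38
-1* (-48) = 48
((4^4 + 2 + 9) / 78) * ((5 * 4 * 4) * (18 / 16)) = 308.08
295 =295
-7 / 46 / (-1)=7 / 46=0.15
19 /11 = 1.73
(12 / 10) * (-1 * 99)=-594 / 5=-118.80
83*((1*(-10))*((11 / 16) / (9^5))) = -4565 / 472392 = -0.01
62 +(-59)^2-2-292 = 3249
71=71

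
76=76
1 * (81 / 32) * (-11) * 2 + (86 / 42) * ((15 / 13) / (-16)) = -5081 / 91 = -55.84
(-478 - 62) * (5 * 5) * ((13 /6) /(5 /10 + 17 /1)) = -11700 /7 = -1671.43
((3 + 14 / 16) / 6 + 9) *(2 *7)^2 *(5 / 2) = 113435 / 24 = 4726.46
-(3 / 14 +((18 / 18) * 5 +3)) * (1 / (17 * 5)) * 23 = -529 / 238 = -2.22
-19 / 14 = -1.36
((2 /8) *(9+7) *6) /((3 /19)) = 152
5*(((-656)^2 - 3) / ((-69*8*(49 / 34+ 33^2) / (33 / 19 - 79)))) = 2684847587 / 9721065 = 276.19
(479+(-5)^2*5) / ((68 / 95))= 14345 / 17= 843.82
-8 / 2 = -4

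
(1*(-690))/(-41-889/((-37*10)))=255300/14281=17.88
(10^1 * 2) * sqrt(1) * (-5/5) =-20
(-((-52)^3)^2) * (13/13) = -19770609664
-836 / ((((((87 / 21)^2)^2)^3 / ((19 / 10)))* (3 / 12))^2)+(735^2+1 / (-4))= 6762798174641395297348907276934969771303339 / 12518490081473305735148373280945968100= 540224.75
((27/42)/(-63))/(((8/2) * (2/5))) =-5/784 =-0.01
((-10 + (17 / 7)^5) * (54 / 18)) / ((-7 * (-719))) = 3755361 / 84589631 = 0.04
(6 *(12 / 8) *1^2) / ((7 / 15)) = 135 / 7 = 19.29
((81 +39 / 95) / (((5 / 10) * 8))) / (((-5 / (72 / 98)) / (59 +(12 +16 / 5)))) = -3689118 / 16625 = -221.90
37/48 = 0.77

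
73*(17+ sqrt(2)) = 73*sqrt(2)+ 1241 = 1344.24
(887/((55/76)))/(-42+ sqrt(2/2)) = -67412/2255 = -29.89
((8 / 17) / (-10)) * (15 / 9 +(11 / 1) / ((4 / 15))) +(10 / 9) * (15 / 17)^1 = -53 / 51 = -1.04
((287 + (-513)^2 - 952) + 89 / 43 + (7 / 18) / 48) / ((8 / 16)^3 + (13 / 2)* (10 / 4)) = 9752625805 / 608364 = 16030.91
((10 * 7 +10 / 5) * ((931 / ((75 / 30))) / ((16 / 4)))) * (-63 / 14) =-150822 / 5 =-30164.40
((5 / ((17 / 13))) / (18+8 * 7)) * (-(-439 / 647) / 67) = 28535 / 54533042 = 0.00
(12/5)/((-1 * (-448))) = 3/560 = 0.01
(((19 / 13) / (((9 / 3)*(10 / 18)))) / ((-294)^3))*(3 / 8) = -19 / 1468259520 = -0.00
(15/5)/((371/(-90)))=-270/371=-0.73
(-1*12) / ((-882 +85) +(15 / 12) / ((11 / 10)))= 264 / 17509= 0.02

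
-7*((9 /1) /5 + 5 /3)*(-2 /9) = 728 /135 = 5.39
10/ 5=2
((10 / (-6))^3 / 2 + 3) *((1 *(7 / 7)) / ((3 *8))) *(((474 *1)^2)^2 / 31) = 1441152997 / 31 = 46488806.35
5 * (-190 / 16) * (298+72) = -87875 / 4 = -21968.75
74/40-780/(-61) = 17857/1220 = 14.64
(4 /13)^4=256 /28561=0.01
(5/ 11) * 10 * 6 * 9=2700/ 11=245.45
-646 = -646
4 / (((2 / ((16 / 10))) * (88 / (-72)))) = -144 / 55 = -2.62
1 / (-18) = -1 / 18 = -0.06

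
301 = 301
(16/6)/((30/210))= 56/3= 18.67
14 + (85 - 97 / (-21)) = 103.62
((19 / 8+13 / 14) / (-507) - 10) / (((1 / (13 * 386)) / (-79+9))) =274161325 / 78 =3514888.78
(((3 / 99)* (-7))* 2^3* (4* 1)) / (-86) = 112 / 1419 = 0.08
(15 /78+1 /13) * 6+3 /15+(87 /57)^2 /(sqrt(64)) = 395449 /187720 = 2.11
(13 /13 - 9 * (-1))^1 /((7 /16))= 160 /7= 22.86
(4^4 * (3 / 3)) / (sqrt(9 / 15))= 256 * sqrt(15) / 3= 330.49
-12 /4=-3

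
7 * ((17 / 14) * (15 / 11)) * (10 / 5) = 255 / 11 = 23.18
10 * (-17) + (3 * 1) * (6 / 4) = -331 / 2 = -165.50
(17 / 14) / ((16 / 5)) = 85 / 224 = 0.38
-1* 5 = -5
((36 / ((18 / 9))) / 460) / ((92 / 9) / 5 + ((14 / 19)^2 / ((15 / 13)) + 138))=29241 / 105002636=0.00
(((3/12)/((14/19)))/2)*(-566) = -5377/56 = -96.02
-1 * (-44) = 44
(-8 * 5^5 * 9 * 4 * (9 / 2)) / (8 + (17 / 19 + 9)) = -3847500 / 17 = -226323.53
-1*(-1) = 1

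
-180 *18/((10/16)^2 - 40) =13824/169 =81.80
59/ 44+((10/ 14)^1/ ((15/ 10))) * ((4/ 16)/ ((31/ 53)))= 1.54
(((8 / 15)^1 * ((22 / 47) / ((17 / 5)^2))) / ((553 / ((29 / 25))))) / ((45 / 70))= 10208 / 144862695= 0.00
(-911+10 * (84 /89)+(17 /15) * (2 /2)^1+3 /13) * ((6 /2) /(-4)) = 15622931 /23140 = 675.15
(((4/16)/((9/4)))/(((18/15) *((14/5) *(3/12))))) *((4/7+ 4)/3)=0.20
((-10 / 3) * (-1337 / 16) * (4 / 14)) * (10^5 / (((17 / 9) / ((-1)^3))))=-4213235.29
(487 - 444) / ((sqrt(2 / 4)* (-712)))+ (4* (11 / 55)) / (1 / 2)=8 / 5 - 43* sqrt(2) / 712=1.51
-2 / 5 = -0.40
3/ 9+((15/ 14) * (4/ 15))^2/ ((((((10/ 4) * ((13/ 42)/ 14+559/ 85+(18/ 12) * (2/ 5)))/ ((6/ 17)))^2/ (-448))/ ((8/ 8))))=123982886161/ 388335738675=0.32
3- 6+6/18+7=13/3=4.33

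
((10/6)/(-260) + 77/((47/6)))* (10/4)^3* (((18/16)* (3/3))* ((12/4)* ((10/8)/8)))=405140625/5005312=80.94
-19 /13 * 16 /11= -304 /143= -2.13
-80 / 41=-1.95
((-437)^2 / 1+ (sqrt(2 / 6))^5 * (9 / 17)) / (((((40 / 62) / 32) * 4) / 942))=19468 * sqrt(3) / 85+ 11153353476 / 5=2230671091.90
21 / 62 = 0.34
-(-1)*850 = 850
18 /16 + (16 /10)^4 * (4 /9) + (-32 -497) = -23623303 /45000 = -524.96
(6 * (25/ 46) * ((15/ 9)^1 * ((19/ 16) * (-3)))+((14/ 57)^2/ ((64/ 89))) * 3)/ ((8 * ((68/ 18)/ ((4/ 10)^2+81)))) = -5794878783/ 112920800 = -51.32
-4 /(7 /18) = -72 /7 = -10.29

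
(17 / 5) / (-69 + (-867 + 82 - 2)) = -17 / 4280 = -0.00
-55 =-55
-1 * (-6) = 6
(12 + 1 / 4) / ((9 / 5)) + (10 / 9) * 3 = 10.14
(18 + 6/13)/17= 240/221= 1.09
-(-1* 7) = 7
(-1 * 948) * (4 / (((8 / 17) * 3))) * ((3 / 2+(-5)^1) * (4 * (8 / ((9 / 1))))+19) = -158474 / 9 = -17608.22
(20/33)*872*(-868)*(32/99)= -484413440/3267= -148274.70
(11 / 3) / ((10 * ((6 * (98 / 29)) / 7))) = 319 / 2520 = 0.13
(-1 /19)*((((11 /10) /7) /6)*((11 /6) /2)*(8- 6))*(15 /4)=-121 /12768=-0.01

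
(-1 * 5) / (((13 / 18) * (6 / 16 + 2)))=-720 / 247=-2.91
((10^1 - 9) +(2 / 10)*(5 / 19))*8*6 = 960 / 19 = 50.53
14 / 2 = 7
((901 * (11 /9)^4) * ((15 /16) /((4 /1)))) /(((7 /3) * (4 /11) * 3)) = 725534755 /3919104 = 185.13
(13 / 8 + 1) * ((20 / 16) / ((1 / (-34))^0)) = 105 / 32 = 3.28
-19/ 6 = -3.17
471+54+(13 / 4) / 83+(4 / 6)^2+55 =1734485 / 2988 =580.48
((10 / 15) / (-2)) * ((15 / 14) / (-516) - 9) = 21677 / 7224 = 3.00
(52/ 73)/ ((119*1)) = 52/ 8687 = 0.01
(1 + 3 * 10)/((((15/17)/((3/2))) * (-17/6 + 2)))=-1581/25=-63.24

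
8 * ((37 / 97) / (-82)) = -148 / 3977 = -0.04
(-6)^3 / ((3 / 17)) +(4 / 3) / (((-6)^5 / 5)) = -7138373 / 5832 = -1224.00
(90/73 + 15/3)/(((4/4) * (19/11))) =5005/1387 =3.61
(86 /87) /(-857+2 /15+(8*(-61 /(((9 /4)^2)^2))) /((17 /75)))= -5328990 /5072193641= -0.00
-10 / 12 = -5 / 6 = -0.83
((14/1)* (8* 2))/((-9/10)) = -2240/9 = -248.89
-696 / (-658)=348 / 329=1.06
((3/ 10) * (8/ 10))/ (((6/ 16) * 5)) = 16/ 125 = 0.13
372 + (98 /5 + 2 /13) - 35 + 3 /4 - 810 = -117649 /260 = -452.50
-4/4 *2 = -2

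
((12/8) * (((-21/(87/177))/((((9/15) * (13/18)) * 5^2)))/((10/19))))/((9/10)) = -23541/1885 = -12.49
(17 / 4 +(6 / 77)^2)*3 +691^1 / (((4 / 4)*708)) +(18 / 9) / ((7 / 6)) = 32445299 / 2098866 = 15.46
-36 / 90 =-2 / 5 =-0.40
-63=-63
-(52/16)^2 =-169/16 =-10.56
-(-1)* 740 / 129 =740 / 129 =5.74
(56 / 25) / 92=14 / 575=0.02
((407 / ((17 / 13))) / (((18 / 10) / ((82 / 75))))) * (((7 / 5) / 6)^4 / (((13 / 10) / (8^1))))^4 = 1109115824829863774 / 52989872474344482421875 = 0.00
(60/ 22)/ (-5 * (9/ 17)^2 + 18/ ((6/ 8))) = 2890/ 23947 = 0.12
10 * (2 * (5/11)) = 100/11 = 9.09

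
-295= -295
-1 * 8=-8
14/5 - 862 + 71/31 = -132821/155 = -856.91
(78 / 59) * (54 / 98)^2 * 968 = 55042416 / 141659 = 388.56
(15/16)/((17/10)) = 0.55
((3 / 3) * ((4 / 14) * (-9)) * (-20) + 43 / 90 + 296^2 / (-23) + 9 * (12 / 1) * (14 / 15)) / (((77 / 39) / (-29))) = 3995096521 / 74382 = 53710.53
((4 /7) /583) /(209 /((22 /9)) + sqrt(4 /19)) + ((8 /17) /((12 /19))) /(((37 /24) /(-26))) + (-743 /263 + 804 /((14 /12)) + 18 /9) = 253450709682055041 /375064796356481 - 32 * sqrt(19) /2267252603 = 675.75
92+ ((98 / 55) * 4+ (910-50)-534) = 23382 / 55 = 425.13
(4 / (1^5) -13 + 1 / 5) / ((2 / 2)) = -44 / 5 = -8.80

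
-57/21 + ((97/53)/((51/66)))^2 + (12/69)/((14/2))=381677083/130699961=2.92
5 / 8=0.62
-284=-284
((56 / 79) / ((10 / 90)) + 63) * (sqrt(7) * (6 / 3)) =10962 * sqrt(7) / 79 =367.12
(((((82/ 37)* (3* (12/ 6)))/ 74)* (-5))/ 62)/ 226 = -615/ 9591214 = -0.00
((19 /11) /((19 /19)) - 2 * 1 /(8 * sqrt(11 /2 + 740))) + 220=2439 /11 - sqrt(2982) /5964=221.72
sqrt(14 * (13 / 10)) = 4.27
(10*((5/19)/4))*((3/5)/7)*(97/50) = 291/2660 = 0.11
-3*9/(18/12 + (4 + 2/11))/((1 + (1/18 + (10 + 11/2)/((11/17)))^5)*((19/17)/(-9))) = 0.00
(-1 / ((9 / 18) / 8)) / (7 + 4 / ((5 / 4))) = -80 / 51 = -1.57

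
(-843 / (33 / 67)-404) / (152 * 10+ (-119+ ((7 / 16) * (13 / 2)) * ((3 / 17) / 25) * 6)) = -52747600 / 34934603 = -1.51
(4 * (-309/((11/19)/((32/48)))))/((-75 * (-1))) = -18.98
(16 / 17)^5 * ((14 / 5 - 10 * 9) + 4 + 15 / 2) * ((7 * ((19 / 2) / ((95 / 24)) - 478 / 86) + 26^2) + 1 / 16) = -55802347487232 / 1526346275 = -36559.43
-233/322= -0.72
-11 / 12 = -0.92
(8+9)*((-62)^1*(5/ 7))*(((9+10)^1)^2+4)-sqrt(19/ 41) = -1923550/ 7-sqrt(779)/ 41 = -274793.54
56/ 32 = 7/ 4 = 1.75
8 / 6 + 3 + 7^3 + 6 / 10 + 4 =5279 / 15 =351.93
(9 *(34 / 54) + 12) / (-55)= -53 / 165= -0.32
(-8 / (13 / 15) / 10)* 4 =-48 / 13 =-3.69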